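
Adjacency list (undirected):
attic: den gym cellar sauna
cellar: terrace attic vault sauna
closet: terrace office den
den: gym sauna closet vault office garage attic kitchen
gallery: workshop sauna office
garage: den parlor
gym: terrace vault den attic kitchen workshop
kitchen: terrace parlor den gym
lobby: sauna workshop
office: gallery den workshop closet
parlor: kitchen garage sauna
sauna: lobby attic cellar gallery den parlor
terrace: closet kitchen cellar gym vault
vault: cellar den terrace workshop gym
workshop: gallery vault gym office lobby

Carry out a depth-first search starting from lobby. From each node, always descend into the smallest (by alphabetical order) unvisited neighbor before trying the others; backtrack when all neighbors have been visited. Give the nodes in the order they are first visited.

Visit lobby
lobby → sauna
sauna → attic
attic → cellar
cellar → terrace
terrace → closet
closet → den
den → garage
garage → parlor
parlor → kitchen
kitchen → gym
gym → vault
vault → workshop
workshop → gallery
gallery → office

lobby -> sauna -> attic -> cellar -> terrace -> closet -> den -> garage -> parlor -> kitchen -> gym -> vault -> workshop -> gallery -> office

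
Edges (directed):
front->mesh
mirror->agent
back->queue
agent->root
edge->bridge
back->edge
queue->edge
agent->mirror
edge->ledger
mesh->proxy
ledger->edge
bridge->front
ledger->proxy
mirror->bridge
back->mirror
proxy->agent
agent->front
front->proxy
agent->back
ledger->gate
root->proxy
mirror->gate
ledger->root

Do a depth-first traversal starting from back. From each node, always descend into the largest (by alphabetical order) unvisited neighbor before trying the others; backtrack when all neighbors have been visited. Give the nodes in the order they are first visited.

Visit back
back → queue
queue → edge
edge → ledger
ledger → root
root → proxy
proxy → agent
agent → mirror
mirror → gate
mirror → bridge
bridge → front
front → mesh

back queue edge ledger root proxy agent mirror gate bridge front mesh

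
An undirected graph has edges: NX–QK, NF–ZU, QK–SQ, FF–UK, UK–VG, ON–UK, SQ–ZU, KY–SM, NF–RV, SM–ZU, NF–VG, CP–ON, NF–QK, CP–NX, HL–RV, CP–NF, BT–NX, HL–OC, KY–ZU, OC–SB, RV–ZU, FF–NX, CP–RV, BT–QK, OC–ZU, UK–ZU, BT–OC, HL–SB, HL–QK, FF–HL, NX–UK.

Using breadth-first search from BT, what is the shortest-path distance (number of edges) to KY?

Level 0: BT
Level 1: NX, OC, QK
Level 2: CP, FF, HL, NF, SB, SQ, UK, ZU
Level 3: KY, ON, RV, SM, VG
KY first appears at level 3.

3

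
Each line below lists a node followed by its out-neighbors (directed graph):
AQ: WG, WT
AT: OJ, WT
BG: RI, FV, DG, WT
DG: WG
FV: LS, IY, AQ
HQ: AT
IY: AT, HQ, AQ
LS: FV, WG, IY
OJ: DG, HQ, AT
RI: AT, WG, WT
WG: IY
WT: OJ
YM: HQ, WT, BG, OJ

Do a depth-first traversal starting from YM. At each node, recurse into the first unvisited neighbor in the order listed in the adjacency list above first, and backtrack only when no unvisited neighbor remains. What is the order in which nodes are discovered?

YM, HQ, AT, OJ, DG, WG, IY, AQ, WT, BG, RI, FV, LS

Visit YM
YM → HQ
HQ → AT
AT → OJ
OJ → DG
DG → WG
WG → IY
IY → AQ
AQ → WT
YM → BG
BG → RI
BG → FV
FV → LS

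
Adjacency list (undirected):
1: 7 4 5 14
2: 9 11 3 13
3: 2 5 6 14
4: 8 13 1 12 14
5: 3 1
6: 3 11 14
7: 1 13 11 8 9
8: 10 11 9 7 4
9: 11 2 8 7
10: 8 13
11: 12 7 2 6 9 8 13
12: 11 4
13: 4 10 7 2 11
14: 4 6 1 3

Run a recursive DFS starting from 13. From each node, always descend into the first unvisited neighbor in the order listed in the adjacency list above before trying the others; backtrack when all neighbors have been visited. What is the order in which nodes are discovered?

Visit 13
13 → 4
4 → 8
8 → 10
8 → 11
11 → 12
11 → 7
7 → 1
1 → 5
5 → 3
3 → 2
2 → 9
3 → 6
6 → 14

13, 4, 8, 10, 11, 12, 7, 1, 5, 3, 2, 9, 6, 14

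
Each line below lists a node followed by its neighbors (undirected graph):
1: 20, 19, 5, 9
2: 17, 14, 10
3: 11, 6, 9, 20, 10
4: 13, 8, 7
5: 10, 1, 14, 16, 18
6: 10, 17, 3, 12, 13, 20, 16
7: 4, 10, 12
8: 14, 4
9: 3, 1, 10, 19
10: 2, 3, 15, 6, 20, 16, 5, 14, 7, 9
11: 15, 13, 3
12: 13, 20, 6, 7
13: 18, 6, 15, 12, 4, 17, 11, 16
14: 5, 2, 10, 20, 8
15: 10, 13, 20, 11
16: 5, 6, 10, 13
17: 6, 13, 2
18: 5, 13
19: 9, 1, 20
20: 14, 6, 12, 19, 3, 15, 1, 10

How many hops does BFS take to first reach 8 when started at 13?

Level 0: 13
Level 1: 4, 6, 11, 12, 15, 16, 17, 18
Level 2: 2, 3, 5, 7, 8, 10, 20
Level 3: 1, 9, 14, 19
8 first appears at level 2.

2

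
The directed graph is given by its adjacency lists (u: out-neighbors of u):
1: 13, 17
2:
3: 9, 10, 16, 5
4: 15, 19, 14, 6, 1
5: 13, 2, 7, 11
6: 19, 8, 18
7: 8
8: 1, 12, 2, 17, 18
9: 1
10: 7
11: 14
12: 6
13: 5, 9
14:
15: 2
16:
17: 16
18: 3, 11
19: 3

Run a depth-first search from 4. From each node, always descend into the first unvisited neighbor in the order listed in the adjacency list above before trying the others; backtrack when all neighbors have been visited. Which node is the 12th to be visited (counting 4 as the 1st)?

12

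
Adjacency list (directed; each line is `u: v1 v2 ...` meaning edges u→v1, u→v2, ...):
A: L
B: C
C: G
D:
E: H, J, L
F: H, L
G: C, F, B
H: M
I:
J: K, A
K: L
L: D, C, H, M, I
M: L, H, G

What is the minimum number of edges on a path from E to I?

2

Level 0: E
Level 1: H, J, L
Level 2: A, C, D, I, K, M
Level 3: G
Level 4: B, F
I first appears at level 2.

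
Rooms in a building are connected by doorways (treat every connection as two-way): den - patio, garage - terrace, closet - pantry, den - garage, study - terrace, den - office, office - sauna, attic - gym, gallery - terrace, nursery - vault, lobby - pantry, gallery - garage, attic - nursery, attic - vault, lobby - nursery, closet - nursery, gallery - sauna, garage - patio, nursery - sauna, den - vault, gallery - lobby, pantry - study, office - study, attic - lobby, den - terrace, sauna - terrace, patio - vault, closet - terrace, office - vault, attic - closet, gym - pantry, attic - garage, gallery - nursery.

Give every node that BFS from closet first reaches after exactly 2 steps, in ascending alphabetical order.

Level 0: closet
Level 1: attic, nursery, pantry, terrace
Level 2: den, gallery, garage, gym, lobby, sauna, study, vault
Level 3: office, patio

den, gallery, garage, gym, lobby, sauna, study, vault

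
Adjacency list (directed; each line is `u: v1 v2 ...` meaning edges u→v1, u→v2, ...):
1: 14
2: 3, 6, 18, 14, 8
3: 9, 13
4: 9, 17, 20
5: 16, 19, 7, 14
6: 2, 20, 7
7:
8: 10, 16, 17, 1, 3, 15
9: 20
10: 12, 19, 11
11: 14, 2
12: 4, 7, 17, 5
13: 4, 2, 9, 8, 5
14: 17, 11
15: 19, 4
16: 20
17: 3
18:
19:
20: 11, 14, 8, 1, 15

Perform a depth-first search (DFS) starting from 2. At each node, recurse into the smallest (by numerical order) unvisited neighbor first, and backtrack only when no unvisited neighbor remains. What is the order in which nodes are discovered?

2, 3, 9, 20, 1, 14, 11, 17, 8, 10, 12, 4, 5, 7, 16, 19, 15, 13, 6, 18

Visit 2
2 → 3
3 → 9
9 → 20
20 → 1
1 → 14
14 → 11
14 → 17
20 → 8
8 → 10
10 → 12
12 → 4
12 → 5
5 → 7
5 → 16
5 → 19
8 → 15
3 → 13
2 → 6
2 → 18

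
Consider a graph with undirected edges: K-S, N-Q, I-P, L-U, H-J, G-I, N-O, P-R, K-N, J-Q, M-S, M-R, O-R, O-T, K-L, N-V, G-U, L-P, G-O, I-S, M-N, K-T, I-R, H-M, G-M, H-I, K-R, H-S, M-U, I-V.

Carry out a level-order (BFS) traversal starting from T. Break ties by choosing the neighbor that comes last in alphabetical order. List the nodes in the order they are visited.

T → O → K → R → N → G → S → L → P → M → I → V → Q → U → H → J

Visit T; enqueue O, K → queue [O, K]
Visit O; enqueue R, N, G → queue [K, R, N, G]
Visit K; enqueue S, L → queue [R, N, G, S, L]
Visit R; enqueue P, M, I → queue [N, G, S, L, P, M, I]
Visit N; enqueue V, Q → queue [G, S, L, P, M, I, V, Q]
Visit G; enqueue U → queue [S, L, P, M, I, V, Q, U]
Visit S; enqueue H → queue [L, P, M, I, V, Q, U, H]
Visit L → queue [P, M, I, V, Q, U, H]
Visit P → queue [M, I, V, Q, U, H]
Visit M → queue [I, V, Q, U, H]
Visit I → queue [V, Q, U, H]
Visit V → queue [Q, U, H]
Visit Q; enqueue J → queue [U, H, J]
Visit U → queue [H, J]
Visit H → queue [J]
Visit J → queue []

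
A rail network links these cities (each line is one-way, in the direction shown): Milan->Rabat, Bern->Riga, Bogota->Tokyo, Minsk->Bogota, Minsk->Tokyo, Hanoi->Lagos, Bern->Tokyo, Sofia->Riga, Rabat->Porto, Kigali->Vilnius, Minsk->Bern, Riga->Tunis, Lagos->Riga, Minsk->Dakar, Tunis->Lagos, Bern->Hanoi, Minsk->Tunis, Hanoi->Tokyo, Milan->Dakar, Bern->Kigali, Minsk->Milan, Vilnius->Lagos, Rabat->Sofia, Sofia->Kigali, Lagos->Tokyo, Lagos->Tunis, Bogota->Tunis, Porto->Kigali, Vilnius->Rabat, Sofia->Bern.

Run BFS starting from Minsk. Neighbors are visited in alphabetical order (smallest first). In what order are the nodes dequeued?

Minsk → Bern → Bogota → Dakar → Milan → Tokyo → Tunis → Hanoi → Kigali → Riga → Rabat → Lagos → Vilnius → Porto → Sofia

Visit Minsk; enqueue Bern, Bogota, Dakar, Milan, Tokyo, Tunis → queue [Bern, Bogota, Dakar, Milan, Tokyo, Tunis]
Visit Bern; enqueue Hanoi, Kigali, Riga → queue [Bogota, Dakar, Milan, Tokyo, Tunis, Hanoi, Kigali, Riga]
Visit Bogota → queue [Dakar, Milan, Tokyo, Tunis, Hanoi, Kigali, Riga]
Visit Dakar → queue [Milan, Tokyo, Tunis, Hanoi, Kigali, Riga]
Visit Milan; enqueue Rabat → queue [Tokyo, Tunis, Hanoi, Kigali, Riga, Rabat]
Visit Tokyo → queue [Tunis, Hanoi, Kigali, Riga, Rabat]
Visit Tunis; enqueue Lagos → queue [Hanoi, Kigali, Riga, Rabat, Lagos]
Visit Hanoi → queue [Kigali, Riga, Rabat, Lagos]
Visit Kigali; enqueue Vilnius → queue [Riga, Rabat, Lagos, Vilnius]
Visit Riga → queue [Rabat, Lagos, Vilnius]
Visit Rabat; enqueue Porto, Sofia → queue [Lagos, Vilnius, Porto, Sofia]
Visit Lagos → queue [Vilnius, Porto, Sofia]
Visit Vilnius → queue [Porto, Sofia]
Visit Porto → queue [Sofia]
Visit Sofia → queue []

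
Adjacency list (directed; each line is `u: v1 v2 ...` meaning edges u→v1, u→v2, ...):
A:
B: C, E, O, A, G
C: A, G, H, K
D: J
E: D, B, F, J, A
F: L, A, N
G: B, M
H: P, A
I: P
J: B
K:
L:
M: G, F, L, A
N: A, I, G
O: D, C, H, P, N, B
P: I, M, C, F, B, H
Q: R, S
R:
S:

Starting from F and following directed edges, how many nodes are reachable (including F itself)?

16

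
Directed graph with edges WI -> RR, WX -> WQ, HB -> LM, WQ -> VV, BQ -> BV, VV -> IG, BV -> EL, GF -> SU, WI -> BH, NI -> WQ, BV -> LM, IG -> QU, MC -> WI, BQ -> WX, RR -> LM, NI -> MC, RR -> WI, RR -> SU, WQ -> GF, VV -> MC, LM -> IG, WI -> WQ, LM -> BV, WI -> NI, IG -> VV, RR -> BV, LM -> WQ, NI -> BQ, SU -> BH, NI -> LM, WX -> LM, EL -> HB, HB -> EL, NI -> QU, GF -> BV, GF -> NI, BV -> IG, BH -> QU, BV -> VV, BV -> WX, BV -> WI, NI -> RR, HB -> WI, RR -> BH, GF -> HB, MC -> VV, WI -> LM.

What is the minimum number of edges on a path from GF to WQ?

Level 0: GF
Level 1: BV, HB, NI, SU
Level 2: BH, BQ, EL, IG, LM, MC, QU, RR, VV, WI, WQ, WX
WQ first appears at level 2.

2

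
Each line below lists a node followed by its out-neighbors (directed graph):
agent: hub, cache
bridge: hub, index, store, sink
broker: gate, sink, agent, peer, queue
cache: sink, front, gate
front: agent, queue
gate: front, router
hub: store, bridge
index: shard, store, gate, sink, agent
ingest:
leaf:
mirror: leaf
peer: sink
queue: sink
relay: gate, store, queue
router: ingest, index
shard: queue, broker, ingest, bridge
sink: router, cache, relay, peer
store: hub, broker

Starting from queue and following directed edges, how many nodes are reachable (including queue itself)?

16

BFS from queue visits: queue, sink, router, cache, relay, peer, ingest, index, front, gate, store, shard, agent, hub, broker, bridge
Reachable nodes: 16 of 18 total.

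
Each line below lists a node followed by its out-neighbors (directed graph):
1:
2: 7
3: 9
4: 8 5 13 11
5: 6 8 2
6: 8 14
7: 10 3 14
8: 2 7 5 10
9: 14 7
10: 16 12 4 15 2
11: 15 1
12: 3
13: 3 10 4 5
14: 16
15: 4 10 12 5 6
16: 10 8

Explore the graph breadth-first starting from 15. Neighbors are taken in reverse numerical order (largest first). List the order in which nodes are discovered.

Visit 15; enqueue 12, 10, 6, 5, 4 → queue [12, 10, 6, 5, 4]
Visit 12; enqueue 3 → queue [10, 6, 5, 4, 3]
Visit 10; enqueue 16, 2 → queue [6, 5, 4, 3, 16, 2]
Visit 6; enqueue 14, 8 → queue [5, 4, 3, 16, 2, 14, 8]
Visit 5 → queue [4, 3, 16, 2, 14, 8]
Visit 4; enqueue 13, 11 → queue [3, 16, 2, 14, 8, 13, 11]
Visit 3; enqueue 9 → queue [16, 2, 14, 8, 13, 11, 9]
Visit 16 → queue [2, 14, 8, 13, 11, 9]
Visit 2; enqueue 7 → queue [14, 8, 13, 11, 9, 7]
Visit 14 → queue [8, 13, 11, 9, 7]
Visit 8 → queue [13, 11, 9, 7]
Visit 13 → queue [11, 9, 7]
Visit 11; enqueue 1 → queue [9, 7, 1]
Visit 9 → queue [7, 1]
Visit 7 → queue [1]
Visit 1 → queue []

15 -> 12 -> 10 -> 6 -> 5 -> 4 -> 3 -> 16 -> 2 -> 14 -> 8 -> 13 -> 11 -> 9 -> 7 -> 1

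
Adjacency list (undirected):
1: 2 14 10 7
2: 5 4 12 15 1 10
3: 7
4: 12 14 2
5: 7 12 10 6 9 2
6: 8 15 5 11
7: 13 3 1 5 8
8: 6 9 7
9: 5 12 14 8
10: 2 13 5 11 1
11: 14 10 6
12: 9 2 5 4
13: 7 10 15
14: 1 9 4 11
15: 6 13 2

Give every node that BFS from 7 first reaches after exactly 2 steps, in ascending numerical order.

2, 6, 9, 10, 12, 14, 15

Level 0: 7
Level 1: 1, 3, 5, 8, 13
Level 2: 2, 6, 9, 10, 12, 14, 15
Level 3: 4, 11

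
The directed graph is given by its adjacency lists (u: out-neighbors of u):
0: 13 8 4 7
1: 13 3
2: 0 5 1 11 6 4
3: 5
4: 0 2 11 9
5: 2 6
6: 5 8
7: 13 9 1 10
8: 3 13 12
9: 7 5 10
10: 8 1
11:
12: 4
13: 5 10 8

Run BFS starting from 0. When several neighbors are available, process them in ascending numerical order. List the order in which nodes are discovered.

0 4 7 8 13 2 9 11 1 10 3 12 5 6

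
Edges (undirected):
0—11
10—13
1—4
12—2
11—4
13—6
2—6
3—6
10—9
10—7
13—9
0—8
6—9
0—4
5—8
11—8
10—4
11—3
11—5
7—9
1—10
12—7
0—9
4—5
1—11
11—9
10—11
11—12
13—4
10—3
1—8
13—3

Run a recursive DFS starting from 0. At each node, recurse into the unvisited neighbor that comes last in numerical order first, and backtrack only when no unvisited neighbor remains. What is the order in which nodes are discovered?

Visit 0
0 → 11
11 → 12
12 → 7
7 → 10
10 → 13
13 → 9
9 → 6
6 → 3
6 → 2
13 → 4
4 → 5
5 → 8
8 → 1

0, 11, 12, 7, 10, 13, 9, 6, 3, 2, 4, 5, 8, 1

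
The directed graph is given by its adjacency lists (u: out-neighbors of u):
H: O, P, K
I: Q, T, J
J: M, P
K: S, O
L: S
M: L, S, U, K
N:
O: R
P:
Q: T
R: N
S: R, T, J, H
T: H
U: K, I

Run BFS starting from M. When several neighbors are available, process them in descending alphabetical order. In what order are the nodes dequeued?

Visit M; enqueue U, S, L, K → queue [U, S, L, K]
Visit U; enqueue I → queue [S, L, K, I]
Visit S; enqueue T, R, J, H → queue [L, K, I, T, R, J, H]
Visit L → queue [K, I, T, R, J, H]
Visit K; enqueue O → queue [I, T, R, J, H, O]
Visit I; enqueue Q → queue [T, R, J, H, O, Q]
Visit T → queue [R, J, H, O, Q]
Visit R; enqueue N → queue [J, H, O, Q, N]
Visit J; enqueue P → queue [H, O, Q, N, P]
Visit H → queue [O, Q, N, P]
Visit O → queue [Q, N, P]
Visit Q → queue [N, P]
Visit N → queue [P]
Visit P → queue []

M U S L K I T R J H O Q N P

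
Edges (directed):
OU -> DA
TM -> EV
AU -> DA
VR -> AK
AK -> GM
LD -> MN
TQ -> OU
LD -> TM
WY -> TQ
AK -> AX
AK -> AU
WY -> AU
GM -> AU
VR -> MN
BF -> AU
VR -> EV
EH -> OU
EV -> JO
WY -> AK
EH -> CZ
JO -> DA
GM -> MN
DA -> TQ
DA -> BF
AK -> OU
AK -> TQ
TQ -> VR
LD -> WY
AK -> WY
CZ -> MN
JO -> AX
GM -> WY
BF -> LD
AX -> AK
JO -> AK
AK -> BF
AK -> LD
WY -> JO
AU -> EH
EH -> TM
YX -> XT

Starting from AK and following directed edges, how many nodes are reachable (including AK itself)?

17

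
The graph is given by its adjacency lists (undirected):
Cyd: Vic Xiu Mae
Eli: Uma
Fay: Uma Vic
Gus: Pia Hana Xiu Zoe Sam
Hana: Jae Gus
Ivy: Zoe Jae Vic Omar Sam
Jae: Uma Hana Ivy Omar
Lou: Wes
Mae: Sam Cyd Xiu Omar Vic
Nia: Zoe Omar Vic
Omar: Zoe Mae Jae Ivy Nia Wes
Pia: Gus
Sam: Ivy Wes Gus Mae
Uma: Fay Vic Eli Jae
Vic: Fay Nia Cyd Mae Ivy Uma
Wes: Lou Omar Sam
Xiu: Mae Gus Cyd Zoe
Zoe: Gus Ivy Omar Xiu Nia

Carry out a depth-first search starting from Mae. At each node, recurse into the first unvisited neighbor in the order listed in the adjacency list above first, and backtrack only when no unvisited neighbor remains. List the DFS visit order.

Visit Mae
Mae → Sam
Sam → Ivy
Ivy → Zoe
Zoe → Gus
Gus → Pia
Gus → Hana
Hana → Jae
Jae → Uma
Uma → Fay
Fay → Vic
Vic → Nia
Nia → Omar
Omar → Wes
Wes → Lou
Vic → Cyd
Cyd → Xiu
Uma → Eli

Mae → Sam → Ivy → Zoe → Gus → Pia → Hana → Jae → Uma → Fay → Vic → Nia → Omar → Wes → Lou → Cyd → Xiu → Eli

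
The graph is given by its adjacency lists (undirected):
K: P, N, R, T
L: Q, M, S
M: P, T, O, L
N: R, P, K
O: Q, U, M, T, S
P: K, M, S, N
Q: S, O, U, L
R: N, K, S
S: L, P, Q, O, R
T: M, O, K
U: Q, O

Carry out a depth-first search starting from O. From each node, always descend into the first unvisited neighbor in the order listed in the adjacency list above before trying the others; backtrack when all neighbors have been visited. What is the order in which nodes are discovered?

O, Q, S, L, M, P, K, N, R, T, U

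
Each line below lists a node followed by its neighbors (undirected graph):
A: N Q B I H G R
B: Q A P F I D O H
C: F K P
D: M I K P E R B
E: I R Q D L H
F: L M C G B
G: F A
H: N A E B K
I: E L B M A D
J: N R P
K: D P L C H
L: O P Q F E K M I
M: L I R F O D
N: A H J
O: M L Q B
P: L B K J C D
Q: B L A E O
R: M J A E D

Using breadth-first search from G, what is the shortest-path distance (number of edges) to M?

2

Level 0: G
Level 1: A, F
Level 2: B, C, H, I, L, M, N, Q, R
Level 3: D, E, J, K, O, P
M first appears at level 2.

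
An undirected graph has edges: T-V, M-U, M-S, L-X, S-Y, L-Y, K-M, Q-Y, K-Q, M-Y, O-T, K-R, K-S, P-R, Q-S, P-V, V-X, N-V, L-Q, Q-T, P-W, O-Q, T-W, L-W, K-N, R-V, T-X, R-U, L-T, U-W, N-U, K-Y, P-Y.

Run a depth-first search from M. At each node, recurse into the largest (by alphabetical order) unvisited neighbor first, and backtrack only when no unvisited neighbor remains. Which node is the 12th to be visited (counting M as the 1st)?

Visit M
M → Y
Y → S
S → Q
Q → T
T → X
X → V
V → R
R → U
U → W
W → P
W → L
U → N
N → K
T → O

Visit order: M, Y, S, Q, T, X, V, R, U, W, P, L, N, K, O

L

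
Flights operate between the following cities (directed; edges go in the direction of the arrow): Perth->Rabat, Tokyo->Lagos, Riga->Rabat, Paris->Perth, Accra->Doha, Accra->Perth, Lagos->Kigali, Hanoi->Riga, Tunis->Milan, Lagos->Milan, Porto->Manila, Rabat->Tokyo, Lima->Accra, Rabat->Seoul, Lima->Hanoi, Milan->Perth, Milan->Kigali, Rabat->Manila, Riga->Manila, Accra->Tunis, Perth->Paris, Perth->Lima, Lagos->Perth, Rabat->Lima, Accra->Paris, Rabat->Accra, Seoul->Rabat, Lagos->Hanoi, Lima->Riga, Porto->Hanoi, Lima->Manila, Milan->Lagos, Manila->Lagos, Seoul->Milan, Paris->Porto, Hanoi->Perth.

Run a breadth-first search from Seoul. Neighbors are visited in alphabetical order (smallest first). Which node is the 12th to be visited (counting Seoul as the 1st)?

Visit Seoul; enqueue Milan, Rabat → queue [Milan, Rabat]
Visit Milan; enqueue Kigali, Lagos, Perth → queue [Rabat, Kigali, Lagos, Perth]
Visit Rabat; enqueue Accra, Lima, Manila, Tokyo → queue [Kigali, Lagos, Perth, Accra, Lima, Manila, Tokyo]
Visit Kigali → queue [Lagos, Perth, Accra, Lima, Manila, Tokyo]
Visit Lagos; enqueue Hanoi → queue [Perth, Accra, Lima, Manila, Tokyo, Hanoi]
Visit Perth; enqueue Paris → queue [Accra, Lima, Manila, Tokyo, Hanoi, Paris]
Visit Accra; enqueue Doha, Tunis → queue [Lima, Manila, Tokyo, Hanoi, Paris, Doha, Tunis]
Visit Lima; enqueue Riga → queue [Manila, Tokyo, Hanoi, Paris, Doha, Tunis, Riga]
Visit Manila → queue [Tokyo, Hanoi, Paris, Doha, Tunis, Riga]
Visit Tokyo → queue [Hanoi, Paris, Doha, Tunis, Riga]
Visit Hanoi → queue [Paris, Doha, Tunis, Riga]
Visit Paris; enqueue Porto → queue [Doha, Tunis, Riga, Porto]
Visit Doha → queue [Tunis, Riga, Porto]
Visit Tunis → queue [Riga, Porto]
Visit Riga → queue [Porto]
Visit Porto → queue []

Visit order: Seoul, Milan, Rabat, Kigali, Lagos, Perth, Accra, Lima, Manila, Tokyo, Hanoi, Paris, Doha, Tunis, Riga, Porto

Paris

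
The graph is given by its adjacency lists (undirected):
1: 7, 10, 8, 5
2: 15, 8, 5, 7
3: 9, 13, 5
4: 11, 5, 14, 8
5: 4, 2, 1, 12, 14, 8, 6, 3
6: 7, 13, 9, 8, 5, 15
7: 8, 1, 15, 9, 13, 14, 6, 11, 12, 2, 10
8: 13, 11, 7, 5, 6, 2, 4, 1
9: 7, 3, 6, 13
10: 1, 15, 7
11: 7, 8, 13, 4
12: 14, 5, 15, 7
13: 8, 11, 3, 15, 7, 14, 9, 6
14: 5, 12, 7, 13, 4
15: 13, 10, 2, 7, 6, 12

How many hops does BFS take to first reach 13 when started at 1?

2

Level 0: 1
Level 1: 5, 7, 8, 10
Level 2: 2, 3, 4, 6, 9, 11, 12, 13, 14, 15
13 first appears at level 2.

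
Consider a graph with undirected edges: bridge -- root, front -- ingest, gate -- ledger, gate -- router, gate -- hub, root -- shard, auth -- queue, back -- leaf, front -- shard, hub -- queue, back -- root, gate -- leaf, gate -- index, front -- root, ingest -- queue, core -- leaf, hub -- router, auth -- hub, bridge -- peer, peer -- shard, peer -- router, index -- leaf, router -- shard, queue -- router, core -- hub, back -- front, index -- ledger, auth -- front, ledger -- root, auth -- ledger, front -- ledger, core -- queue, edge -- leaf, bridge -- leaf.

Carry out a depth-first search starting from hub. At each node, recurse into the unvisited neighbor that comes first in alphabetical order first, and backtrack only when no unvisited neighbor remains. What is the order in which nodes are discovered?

Visit hub
hub → auth
auth → front
front → back
back → leaf
leaf → bridge
bridge → peer
peer → router
router → gate
gate → index
index → ledger
ledger → root
root → shard
router → queue
queue → core
queue → ingest
leaf → edge

hub, auth, front, back, leaf, bridge, peer, router, gate, index, ledger, root, shard, queue, core, ingest, edge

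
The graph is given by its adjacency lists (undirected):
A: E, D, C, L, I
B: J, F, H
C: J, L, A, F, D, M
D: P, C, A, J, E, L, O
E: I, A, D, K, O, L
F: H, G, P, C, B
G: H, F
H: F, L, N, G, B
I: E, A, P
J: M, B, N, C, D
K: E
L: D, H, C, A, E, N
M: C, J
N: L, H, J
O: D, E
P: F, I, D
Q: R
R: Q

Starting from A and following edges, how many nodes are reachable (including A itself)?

BFS from A visits: A, E, D, C, L, I, K, O, P, J, F, M, H, N, B, G
Reachable nodes: 16 of 18 total.

16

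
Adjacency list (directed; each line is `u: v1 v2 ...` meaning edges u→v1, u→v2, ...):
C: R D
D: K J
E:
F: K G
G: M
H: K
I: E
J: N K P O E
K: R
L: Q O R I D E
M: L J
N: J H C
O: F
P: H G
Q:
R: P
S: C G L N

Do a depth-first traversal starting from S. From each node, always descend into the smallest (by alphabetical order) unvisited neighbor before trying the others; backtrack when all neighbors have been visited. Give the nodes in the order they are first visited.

Visit S
S → C
C → D
D → J
J → E
J → K
K → R
R → P
P → G
G → M
M → L
L → I
L → O
O → F
L → Q
P → H
J → N

S, C, D, J, E, K, R, P, G, M, L, I, O, F, Q, H, N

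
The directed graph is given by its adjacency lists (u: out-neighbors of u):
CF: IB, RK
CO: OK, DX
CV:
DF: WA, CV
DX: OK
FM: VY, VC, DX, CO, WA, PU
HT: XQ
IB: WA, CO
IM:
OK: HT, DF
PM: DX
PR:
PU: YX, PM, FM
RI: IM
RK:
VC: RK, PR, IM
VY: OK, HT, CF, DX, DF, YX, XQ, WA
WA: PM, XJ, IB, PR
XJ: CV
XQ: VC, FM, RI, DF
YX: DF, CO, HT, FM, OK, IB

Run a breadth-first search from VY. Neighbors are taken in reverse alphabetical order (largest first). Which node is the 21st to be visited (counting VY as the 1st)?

IM

Visit VY; enqueue YX, XQ, WA, OK, HT, DX, DF, CF → queue [YX, XQ, WA, OK, HT, DX, DF, CF]
Visit YX; enqueue IB, FM, CO → queue [XQ, WA, OK, HT, DX, DF, CF, IB, FM, CO]
Visit XQ; enqueue VC, RI → queue [WA, OK, HT, DX, DF, CF, IB, FM, CO, VC, RI]
Visit WA; enqueue XJ, PR, PM → queue [OK, HT, DX, DF, CF, IB, FM, CO, VC, RI, XJ, PR, PM]
Visit OK → queue [HT, DX, DF, CF, IB, FM, CO, VC, RI, XJ, PR, PM]
Visit HT → queue [DX, DF, CF, IB, FM, CO, VC, RI, XJ, PR, PM]
Visit DX → queue [DF, CF, IB, FM, CO, VC, RI, XJ, PR, PM]
Visit DF; enqueue CV → queue [CF, IB, FM, CO, VC, RI, XJ, PR, PM, CV]
Visit CF; enqueue RK → queue [IB, FM, CO, VC, RI, XJ, PR, PM, CV, RK]
Visit IB → queue [FM, CO, VC, RI, XJ, PR, PM, CV, RK]
Visit FM; enqueue PU → queue [CO, VC, RI, XJ, PR, PM, CV, RK, PU]
Visit CO → queue [VC, RI, XJ, PR, PM, CV, RK, PU]
Visit VC; enqueue IM → queue [RI, XJ, PR, PM, CV, RK, PU, IM]
Visit RI → queue [XJ, PR, PM, CV, RK, PU, IM]
Visit XJ → queue [PR, PM, CV, RK, PU, IM]
Visit PR → queue [PM, CV, RK, PU, IM]
Visit PM → queue [CV, RK, PU, IM]
Visit CV → queue [RK, PU, IM]
Visit RK → queue [PU, IM]
Visit PU → queue [IM]
Visit IM → queue []

Visit order: VY, YX, XQ, WA, OK, HT, DX, DF, CF, IB, FM, CO, VC, RI, XJ, PR, PM, CV, RK, PU, IM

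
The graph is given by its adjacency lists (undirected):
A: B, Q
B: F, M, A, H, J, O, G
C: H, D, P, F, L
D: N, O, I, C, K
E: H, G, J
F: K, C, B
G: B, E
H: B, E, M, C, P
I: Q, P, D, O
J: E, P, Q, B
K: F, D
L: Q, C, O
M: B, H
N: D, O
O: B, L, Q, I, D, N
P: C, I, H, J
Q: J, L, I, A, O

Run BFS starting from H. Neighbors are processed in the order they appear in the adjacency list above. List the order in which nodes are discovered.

H, B, E, M, C, P, F, A, J, O, G, D, L, I, K, Q, N

Visit H; enqueue B, E, M, C, P → queue [B, E, M, C, P]
Visit B; enqueue F, A, J, O, G → queue [E, M, C, P, F, A, J, O, G]
Visit E → queue [M, C, P, F, A, J, O, G]
Visit M → queue [C, P, F, A, J, O, G]
Visit C; enqueue D, L → queue [P, F, A, J, O, G, D, L]
Visit P; enqueue I → queue [F, A, J, O, G, D, L, I]
Visit F; enqueue K → queue [A, J, O, G, D, L, I, K]
Visit A; enqueue Q → queue [J, O, G, D, L, I, K, Q]
Visit J → queue [O, G, D, L, I, K, Q]
Visit O; enqueue N → queue [G, D, L, I, K, Q, N]
Visit G → queue [D, L, I, K, Q, N]
Visit D → queue [L, I, K, Q, N]
Visit L → queue [I, K, Q, N]
Visit I → queue [K, Q, N]
Visit K → queue [Q, N]
Visit Q → queue [N]
Visit N → queue []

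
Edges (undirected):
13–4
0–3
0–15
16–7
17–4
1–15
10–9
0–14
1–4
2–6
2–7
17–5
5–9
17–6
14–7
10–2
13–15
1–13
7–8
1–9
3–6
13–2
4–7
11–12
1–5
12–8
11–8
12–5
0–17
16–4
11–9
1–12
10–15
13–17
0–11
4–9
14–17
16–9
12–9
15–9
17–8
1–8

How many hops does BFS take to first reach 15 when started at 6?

3

Level 0: 6
Level 1: 2, 3, 17
Level 2: 0, 4, 5, 7, 8, 10, 13, 14
Level 3: 1, 9, 11, 12, 15, 16
15 first appears at level 3.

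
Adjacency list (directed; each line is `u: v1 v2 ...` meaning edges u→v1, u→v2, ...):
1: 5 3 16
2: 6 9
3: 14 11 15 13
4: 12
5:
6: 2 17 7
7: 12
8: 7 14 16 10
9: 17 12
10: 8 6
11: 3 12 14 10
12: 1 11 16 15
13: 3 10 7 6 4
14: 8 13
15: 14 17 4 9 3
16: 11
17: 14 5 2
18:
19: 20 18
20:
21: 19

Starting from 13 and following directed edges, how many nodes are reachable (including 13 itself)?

BFS from 13 visits: 13, 3, 4, 6, 7, 10, 11, 14, 15, 12, 2, 17, 8, 9, 1, 16, 5
Reachable nodes: 17 of 21 total.

17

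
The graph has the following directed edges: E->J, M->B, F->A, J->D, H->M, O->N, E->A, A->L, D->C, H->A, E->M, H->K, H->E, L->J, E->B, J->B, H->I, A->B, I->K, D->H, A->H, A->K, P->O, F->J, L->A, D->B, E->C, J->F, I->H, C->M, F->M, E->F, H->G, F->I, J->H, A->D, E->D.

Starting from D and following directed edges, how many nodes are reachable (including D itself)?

13

BFS from D visits: D, B, C, H, M, A, E, G, I, K, L, F, J
Reachable nodes: 13 of 16 total.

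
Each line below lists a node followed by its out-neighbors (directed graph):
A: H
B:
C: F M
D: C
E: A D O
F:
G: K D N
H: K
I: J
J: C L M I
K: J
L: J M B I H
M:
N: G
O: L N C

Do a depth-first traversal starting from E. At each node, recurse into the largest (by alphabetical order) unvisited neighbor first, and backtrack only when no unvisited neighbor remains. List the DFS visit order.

E O N G K J M L I H B C F D A

Visit E
E → O
O → N
N → G
G → K
K → J
J → M
J → L
L → I
L → H
L → B
J → C
C → F
G → D
E → A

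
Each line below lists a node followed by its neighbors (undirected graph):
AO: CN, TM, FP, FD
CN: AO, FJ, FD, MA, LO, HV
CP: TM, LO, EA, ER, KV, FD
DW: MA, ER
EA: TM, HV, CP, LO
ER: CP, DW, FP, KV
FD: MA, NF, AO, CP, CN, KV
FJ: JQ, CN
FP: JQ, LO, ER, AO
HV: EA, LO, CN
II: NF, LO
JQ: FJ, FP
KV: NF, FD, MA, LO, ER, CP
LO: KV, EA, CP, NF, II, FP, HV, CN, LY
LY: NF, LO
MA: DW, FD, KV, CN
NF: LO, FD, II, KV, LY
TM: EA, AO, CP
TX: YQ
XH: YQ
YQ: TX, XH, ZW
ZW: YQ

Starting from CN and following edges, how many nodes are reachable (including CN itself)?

BFS from CN visits: CN, AO, FJ, FD, MA, LO, HV, TM, FP, JQ, NF, CP, KV, DW, EA, II, LY, ER
Reachable nodes: 18 of 22 total.

18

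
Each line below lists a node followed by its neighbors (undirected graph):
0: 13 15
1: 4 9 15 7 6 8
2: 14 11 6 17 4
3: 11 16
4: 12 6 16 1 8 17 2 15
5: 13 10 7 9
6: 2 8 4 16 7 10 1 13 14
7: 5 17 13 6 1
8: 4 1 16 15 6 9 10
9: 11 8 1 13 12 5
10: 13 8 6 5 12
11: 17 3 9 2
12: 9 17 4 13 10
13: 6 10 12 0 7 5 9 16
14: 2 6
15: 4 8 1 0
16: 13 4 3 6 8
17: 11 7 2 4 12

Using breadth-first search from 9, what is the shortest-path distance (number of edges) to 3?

2

Level 0: 9
Level 1: 1, 5, 8, 11, 12, 13
Level 2: 0, 2, 3, 4, 6, 7, 10, 15, 16, 17
Level 3: 14
3 first appears at level 2.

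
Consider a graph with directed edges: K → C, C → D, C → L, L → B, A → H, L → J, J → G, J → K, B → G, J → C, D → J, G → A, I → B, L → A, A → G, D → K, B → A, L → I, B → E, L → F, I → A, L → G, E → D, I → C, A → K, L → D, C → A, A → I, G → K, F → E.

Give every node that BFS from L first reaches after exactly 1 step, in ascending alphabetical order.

A, B, D, F, G, I, J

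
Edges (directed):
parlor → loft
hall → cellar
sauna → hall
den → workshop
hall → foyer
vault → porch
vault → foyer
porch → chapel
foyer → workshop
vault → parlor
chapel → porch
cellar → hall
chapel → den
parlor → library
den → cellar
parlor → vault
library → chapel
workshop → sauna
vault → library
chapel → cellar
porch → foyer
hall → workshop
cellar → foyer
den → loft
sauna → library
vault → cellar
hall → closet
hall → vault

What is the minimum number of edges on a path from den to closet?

3

Level 0: den
Level 1: cellar, loft, workshop
Level 2: foyer, hall, sauna
Level 3: closet, library, vault
Level 4: chapel, parlor, porch
closet first appears at level 3.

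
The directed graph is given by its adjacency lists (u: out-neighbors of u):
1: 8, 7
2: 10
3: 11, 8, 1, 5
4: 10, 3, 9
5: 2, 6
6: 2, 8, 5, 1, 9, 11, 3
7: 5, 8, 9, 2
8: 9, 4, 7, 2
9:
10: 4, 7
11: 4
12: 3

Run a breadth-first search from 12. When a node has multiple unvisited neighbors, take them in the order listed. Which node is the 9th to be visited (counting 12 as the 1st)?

7

Visit 12; enqueue 3 → queue [3]
Visit 3; enqueue 11, 8, 1, 5 → queue [11, 8, 1, 5]
Visit 11; enqueue 4 → queue [8, 1, 5, 4]
Visit 8; enqueue 9, 7, 2 → queue [1, 5, 4, 9, 7, 2]
Visit 1 → queue [5, 4, 9, 7, 2]
Visit 5; enqueue 6 → queue [4, 9, 7, 2, 6]
Visit 4; enqueue 10 → queue [9, 7, 2, 6, 10]
Visit 9 → queue [7, 2, 6, 10]
Visit 7 → queue [2, 6, 10]
Visit 2 → queue [6, 10]
Visit 6 → queue [10]
Visit 10 → queue []

Visit order: 12, 3, 11, 8, 1, 5, 4, 9, 7, 2, 6, 10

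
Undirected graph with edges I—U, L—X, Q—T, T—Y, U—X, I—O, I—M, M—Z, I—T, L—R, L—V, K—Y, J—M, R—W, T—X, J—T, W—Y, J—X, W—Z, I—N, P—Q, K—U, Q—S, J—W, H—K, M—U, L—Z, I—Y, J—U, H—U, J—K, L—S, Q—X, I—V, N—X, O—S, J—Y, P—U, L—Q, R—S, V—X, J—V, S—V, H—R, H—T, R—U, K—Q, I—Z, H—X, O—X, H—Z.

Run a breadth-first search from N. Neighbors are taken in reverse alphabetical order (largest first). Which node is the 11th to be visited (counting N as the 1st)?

Visit N; enqueue X, I → queue [X, I]
Visit X; enqueue V, U, T, Q, O, L, J, H → queue [I, V, U, T, Q, O, L, J, H]
Visit I; enqueue Z, Y, M → queue [V, U, T, Q, O, L, J, H, Z, Y, M]
Visit V; enqueue S → queue [U, T, Q, O, L, J, H, Z, Y, M, S]
Visit U; enqueue R, P, K → queue [T, Q, O, L, J, H, Z, Y, M, S, R, P, K]
Visit T → queue [Q, O, L, J, H, Z, Y, M, S, R, P, K]
Visit Q → queue [O, L, J, H, Z, Y, M, S, R, P, K]
Visit O → queue [L, J, H, Z, Y, M, S, R, P, K]
Visit L → queue [J, H, Z, Y, M, S, R, P, K]
Visit J; enqueue W → queue [H, Z, Y, M, S, R, P, K, W]
Visit H → queue [Z, Y, M, S, R, P, K, W]
Visit Z → queue [Y, M, S, R, P, K, W]
Visit Y → queue [M, S, R, P, K, W]
Visit M → queue [S, R, P, K, W]
Visit S → queue [R, P, K, W]
Visit R → queue [P, K, W]
Visit P → queue [K, W]
Visit K → queue [W]
Visit W → queue []

Visit order: N, X, I, V, U, T, Q, O, L, J, H, Z, Y, M, S, R, P, K, W

H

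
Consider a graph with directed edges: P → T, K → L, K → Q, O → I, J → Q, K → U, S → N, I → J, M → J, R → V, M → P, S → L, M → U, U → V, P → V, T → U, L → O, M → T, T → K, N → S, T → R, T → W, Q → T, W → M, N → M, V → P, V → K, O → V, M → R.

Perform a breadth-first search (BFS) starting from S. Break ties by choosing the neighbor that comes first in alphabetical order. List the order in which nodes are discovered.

Visit S; enqueue L, N → queue [L, N]
Visit L; enqueue O → queue [N, O]
Visit N; enqueue M → queue [O, M]
Visit O; enqueue I, V → queue [M, I, V]
Visit M; enqueue J, P, R, T, U → queue [I, V, J, P, R, T, U]
Visit I → queue [V, J, P, R, T, U]
Visit V; enqueue K → queue [J, P, R, T, U, K]
Visit J; enqueue Q → queue [P, R, T, U, K, Q]
Visit P → queue [R, T, U, K, Q]
Visit R → queue [T, U, K, Q]
Visit T; enqueue W → queue [U, K, Q, W]
Visit U → queue [K, Q, W]
Visit K → queue [Q, W]
Visit Q → queue [W]
Visit W → queue []

S -> L -> N -> O -> M -> I -> V -> J -> P -> R -> T -> U -> K -> Q -> W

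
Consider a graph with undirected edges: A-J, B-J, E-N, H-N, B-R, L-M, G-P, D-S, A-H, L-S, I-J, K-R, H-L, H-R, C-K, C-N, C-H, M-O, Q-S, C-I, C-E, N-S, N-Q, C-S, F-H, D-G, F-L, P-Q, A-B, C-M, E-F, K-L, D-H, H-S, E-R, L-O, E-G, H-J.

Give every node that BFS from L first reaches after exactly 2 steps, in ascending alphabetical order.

A, C, D, E, J, N, Q, R

Level 0: L
Level 1: F, H, K, M, O, S
Level 2: A, C, D, E, J, N, Q, R
Level 3: B, G, I, P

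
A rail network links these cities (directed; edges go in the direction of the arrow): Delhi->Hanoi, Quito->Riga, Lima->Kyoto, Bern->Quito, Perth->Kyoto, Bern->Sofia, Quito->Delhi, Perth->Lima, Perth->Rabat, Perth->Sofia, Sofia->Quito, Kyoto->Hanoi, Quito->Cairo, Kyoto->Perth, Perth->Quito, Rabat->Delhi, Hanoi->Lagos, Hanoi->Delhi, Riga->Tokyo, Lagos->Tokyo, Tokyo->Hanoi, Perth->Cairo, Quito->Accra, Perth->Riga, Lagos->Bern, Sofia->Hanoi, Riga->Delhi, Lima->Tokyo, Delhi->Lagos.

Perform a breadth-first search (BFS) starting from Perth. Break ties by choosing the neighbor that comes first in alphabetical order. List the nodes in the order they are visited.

Visit Perth; enqueue Cairo, Kyoto, Lima, Quito, Rabat, Riga, Sofia → queue [Cairo, Kyoto, Lima, Quito, Rabat, Riga, Sofia]
Visit Cairo → queue [Kyoto, Lima, Quito, Rabat, Riga, Sofia]
Visit Kyoto; enqueue Hanoi → queue [Lima, Quito, Rabat, Riga, Sofia, Hanoi]
Visit Lima; enqueue Tokyo → queue [Quito, Rabat, Riga, Sofia, Hanoi, Tokyo]
Visit Quito; enqueue Accra, Delhi → queue [Rabat, Riga, Sofia, Hanoi, Tokyo, Accra, Delhi]
Visit Rabat → queue [Riga, Sofia, Hanoi, Tokyo, Accra, Delhi]
Visit Riga → queue [Sofia, Hanoi, Tokyo, Accra, Delhi]
Visit Sofia → queue [Hanoi, Tokyo, Accra, Delhi]
Visit Hanoi; enqueue Lagos → queue [Tokyo, Accra, Delhi, Lagos]
Visit Tokyo → queue [Accra, Delhi, Lagos]
Visit Accra → queue [Delhi, Lagos]
Visit Delhi → queue [Lagos]
Visit Lagos; enqueue Bern → queue [Bern]
Visit Bern → queue []

Perth → Cairo → Kyoto → Lima → Quito → Rabat → Riga → Sofia → Hanoi → Tokyo → Accra → Delhi → Lagos → Bern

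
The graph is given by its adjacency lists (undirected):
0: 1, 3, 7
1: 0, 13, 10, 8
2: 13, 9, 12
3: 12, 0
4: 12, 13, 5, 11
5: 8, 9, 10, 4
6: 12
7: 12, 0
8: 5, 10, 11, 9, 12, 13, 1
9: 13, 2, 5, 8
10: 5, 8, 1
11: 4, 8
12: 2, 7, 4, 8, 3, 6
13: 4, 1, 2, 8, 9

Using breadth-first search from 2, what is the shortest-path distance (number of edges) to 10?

3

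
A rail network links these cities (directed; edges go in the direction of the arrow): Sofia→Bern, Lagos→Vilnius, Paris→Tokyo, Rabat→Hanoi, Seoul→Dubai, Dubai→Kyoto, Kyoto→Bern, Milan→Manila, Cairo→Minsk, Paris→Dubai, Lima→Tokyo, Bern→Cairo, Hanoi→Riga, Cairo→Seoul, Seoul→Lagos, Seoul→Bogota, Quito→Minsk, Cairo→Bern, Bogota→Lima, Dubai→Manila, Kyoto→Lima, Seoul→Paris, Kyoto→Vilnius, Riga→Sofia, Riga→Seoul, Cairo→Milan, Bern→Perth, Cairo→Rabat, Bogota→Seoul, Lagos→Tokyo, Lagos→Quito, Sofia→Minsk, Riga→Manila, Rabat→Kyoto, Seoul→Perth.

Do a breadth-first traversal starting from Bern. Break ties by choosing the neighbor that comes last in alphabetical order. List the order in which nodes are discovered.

Bern -> Perth -> Cairo -> Seoul -> Rabat -> Minsk -> Milan -> Paris -> Lagos -> Dubai -> Bogota -> Kyoto -> Hanoi -> Manila -> Tokyo -> Vilnius -> Quito -> Lima -> Riga -> Sofia

Visit Bern; enqueue Perth, Cairo → queue [Perth, Cairo]
Visit Perth → queue [Cairo]
Visit Cairo; enqueue Seoul, Rabat, Minsk, Milan → queue [Seoul, Rabat, Minsk, Milan]
Visit Seoul; enqueue Paris, Lagos, Dubai, Bogota → queue [Rabat, Minsk, Milan, Paris, Lagos, Dubai, Bogota]
Visit Rabat; enqueue Kyoto, Hanoi → queue [Minsk, Milan, Paris, Lagos, Dubai, Bogota, Kyoto, Hanoi]
Visit Minsk → queue [Milan, Paris, Lagos, Dubai, Bogota, Kyoto, Hanoi]
Visit Milan; enqueue Manila → queue [Paris, Lagos, Dubai, Bogota, Kyoto, Hanoi, Manila]
Visit Paris; enqueue Tokyo → queue [Lagos, Dubai, Bogota, Kyoto, Hanoi, Manila, Tokyo]
Visit Lagos; enqueue Vilnius, Quito → queue [Dubai, Bogota, Kyoto, Hanoi, Manila, Tokyo, Vilnius, Quito]
Visit Dubai → queue [Bogota, Kyoto, Hanoi, Manila, Tokyo, Vilnius, Quito]
Visit Bogota; enqueue Lima → queue [Kyoto, Hanoi, Manila, Tokyo, Vilnius, Quito, Lima]
Visit Kyoto → queue [Hanoi, Manila, Tokyo, Vilnius, Quito, Lima]
Visit Hanoi; enqueue Riga → queue [Manila, Tokyo, Vilnius, Quito, Lima, Riga]
Visit Manila → queue [Tokyo, Vilnius, Quito, Lima, Riga]
Visit Tokyo → queue [Vilnius, Quito, Lima, Riga]
Visit Vilnius → queue [Quito, Lima, Riga]
Visit Quito → queue [Lima, Riga]
Visit Lima → queue [Riga]
Visit Riga; enqueue Sofia → queue [Sofia]
Visit Sofia → queue []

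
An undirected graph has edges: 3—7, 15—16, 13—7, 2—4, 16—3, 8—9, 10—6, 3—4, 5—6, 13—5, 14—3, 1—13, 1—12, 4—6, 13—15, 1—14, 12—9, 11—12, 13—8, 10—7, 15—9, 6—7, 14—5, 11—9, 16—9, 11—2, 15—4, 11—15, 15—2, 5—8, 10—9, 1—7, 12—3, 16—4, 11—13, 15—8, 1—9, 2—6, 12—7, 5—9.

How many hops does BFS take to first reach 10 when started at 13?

2

Level 0: 13
Level 1: 1, 5, 7, 8, 11, 15
Level 2: 2, 3, 4, 6, 9, 10, 12, 14, 16
10 first appears at level 2.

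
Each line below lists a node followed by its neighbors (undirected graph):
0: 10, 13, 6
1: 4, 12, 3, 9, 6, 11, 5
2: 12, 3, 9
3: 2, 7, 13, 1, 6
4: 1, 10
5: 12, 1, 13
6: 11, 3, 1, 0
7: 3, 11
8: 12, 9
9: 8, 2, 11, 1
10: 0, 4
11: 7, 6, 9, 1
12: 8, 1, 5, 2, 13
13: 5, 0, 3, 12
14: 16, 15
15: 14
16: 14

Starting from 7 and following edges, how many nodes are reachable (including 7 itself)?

BFS from 7 visits: 7, 11, 3, 9, 6, 1, 13, 2, 8, 0, 12, 5, 4, 10
Reachable nodes: 14 of 17 total.

14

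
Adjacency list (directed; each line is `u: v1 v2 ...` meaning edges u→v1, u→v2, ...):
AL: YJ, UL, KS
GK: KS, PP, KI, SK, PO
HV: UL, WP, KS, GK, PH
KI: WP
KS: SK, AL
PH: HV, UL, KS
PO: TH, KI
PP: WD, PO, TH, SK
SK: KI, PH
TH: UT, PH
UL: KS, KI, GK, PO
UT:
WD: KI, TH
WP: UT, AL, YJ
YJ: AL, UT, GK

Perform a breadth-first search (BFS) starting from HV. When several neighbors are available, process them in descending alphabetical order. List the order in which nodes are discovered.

Visit HV; enqueue WP, UL, PH, KS, GK → queue [WP, UL, PH, KS, GK]
Visit WP; enqueue YJ, UT, AL → queue [UL, PH, KS, GK, YJ, UT, AL]
Visit UL; enqueue PO, KI → queue [PH, KS, GK, YJ, UT, AL, PO, KI]
Visit PH → queue [KS, GK, YJ, UT, AL, PO, KI]
Visit KS; enqueue SK → queue [GK, YJ, UT, AL, PO, KI, SK]
Visit GK; enqueue PP → queue [YJ, UT, AL, PO, KI, SK, PP]
Visit YJ → queue [UT, AL, PO, KI, SK, PP]
Visit UT → queue [AL, PO, KI, SK, PP]
Visit AL → queue [PO, KI, SK, PP]
Visit PO; enqueue TH → queue [KI, SK, PP, TH]
Visit KI → queue [SK, PP, TH]
Visit SK → queue [PP, TH]
Visit PP; enqueue WD → queue [TH, WD]
Visit TH → queue [WD]
Visit WD → queue []

HV → WP → UL → PH → KS → GK → YJ → UT → AL → PO → KI → SK → PP → TH → WD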